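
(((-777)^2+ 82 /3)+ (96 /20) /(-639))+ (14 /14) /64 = 41152032233 /68160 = 603756.34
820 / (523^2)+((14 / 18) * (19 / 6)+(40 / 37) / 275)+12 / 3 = 194472673063 / 30058101810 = 6.47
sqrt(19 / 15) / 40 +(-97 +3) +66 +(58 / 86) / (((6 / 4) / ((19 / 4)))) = -6673 / 258 +sqrt(285) / 600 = -25.84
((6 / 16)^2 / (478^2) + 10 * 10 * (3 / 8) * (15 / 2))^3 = 69564056288694928990877016729 / 3126851826478980530176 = 22247314.60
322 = 322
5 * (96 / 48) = 10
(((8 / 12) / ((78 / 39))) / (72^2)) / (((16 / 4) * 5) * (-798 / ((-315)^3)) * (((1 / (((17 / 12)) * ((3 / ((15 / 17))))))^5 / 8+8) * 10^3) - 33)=-98783701122001 / 44421629760223146176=-0.00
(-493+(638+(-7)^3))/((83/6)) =-1188/83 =-14.31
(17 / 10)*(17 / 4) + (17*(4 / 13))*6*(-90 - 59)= -2427923 / 520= -4669.08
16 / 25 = 0.64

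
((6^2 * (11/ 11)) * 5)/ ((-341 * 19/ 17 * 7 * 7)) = -3060/ 317471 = -0.01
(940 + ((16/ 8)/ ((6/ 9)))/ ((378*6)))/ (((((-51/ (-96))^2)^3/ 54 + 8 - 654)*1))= -381522481774592/ 262194699555929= -1.46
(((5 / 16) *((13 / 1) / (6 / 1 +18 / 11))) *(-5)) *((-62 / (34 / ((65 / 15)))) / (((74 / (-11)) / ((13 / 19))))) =-206023675 / 96372864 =-2.14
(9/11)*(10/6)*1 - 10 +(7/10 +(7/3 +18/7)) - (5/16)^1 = -61799/18480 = -3.34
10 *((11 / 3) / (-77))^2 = 10 / 441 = 0.02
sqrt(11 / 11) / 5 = 1 / 5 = 0.20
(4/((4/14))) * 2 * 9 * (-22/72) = -77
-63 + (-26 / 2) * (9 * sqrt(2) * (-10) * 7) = -63 + 8190 * sqrt(2) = 11519.41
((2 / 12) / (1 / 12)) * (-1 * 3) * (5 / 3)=-10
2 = 2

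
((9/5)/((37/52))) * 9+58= 14942/185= 80.77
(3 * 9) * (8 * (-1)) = -216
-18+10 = -8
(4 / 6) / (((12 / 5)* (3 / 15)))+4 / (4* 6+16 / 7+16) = 494 / 333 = 1.48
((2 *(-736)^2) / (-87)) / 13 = -1083392 / 1131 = -957.91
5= 5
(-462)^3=-98611128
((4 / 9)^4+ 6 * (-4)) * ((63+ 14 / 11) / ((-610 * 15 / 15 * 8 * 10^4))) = 13893257 / 440243100000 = 0.00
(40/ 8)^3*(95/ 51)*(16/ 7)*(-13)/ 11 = -2470000/ 3927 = -628.98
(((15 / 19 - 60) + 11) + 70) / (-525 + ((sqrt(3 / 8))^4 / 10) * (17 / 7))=-618240 / 14895031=-0.04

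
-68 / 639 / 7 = -0.02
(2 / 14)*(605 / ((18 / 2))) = 605 / 63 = 9.60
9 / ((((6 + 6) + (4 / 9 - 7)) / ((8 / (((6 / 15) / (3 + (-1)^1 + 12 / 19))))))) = 81000 / 931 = 87.00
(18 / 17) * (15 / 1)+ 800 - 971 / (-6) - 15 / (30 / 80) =95647 / 102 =937.72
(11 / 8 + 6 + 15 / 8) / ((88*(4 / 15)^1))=555 / 1408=0.39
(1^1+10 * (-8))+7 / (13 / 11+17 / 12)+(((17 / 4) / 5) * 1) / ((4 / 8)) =-36557 / 490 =-74.61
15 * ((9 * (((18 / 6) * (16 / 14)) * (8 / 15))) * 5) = 8640 / 7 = 1234.29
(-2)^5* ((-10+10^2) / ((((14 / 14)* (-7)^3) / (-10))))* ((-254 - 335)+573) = 460800 / 343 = 1343.44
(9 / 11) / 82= 9 / 902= 0.01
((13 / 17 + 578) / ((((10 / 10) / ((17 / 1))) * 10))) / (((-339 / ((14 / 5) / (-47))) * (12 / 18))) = 68873 / 265550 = 0.26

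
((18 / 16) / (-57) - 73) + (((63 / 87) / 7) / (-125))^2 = -145847795507 / 1997375000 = -73.02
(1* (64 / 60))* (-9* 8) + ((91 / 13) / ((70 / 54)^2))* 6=-9066 / 175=-51.81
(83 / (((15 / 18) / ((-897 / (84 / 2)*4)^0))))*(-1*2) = -996 / 5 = -199.20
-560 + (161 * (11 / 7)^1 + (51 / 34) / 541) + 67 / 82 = -6791382 / 22181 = -306.18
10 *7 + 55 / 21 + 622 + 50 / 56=58423 / 84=695.51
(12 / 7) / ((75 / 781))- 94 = -13326 / 175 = -76.15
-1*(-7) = 7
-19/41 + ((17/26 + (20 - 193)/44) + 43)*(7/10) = 27.34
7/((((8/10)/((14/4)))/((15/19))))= 24.18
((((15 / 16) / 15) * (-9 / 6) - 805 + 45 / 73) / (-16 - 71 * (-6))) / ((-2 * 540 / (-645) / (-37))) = 2989901069 / 68958720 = 43.36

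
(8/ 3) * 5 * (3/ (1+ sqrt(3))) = -20+ 20 * sqrt(3) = 14.64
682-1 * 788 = -106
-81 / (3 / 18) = -486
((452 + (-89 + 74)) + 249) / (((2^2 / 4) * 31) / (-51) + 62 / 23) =804678 / 2449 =328.57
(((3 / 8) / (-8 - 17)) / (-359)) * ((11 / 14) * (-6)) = -99 / 502600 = -0.00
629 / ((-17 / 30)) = -1110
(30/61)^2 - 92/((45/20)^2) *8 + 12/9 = -43343728/301401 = -143.81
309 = 309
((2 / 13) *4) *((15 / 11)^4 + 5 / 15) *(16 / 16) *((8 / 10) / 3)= 5328512 / 8564985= 0.62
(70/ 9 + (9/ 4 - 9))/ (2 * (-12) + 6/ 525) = -6475/ 151128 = -0.04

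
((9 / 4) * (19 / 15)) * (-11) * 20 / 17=-627 / 17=-36.88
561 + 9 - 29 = 541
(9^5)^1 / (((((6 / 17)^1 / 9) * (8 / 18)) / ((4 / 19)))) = 27103491 / 38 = 713249.76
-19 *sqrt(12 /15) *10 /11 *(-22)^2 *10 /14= -16720 *sqrt(5) /7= -5341.01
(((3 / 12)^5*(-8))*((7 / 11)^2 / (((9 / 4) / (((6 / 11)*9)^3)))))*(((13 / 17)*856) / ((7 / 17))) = -42589638 / 161051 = -264.45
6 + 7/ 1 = 13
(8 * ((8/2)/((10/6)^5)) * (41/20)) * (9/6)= 119556/15625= 7.65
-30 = -30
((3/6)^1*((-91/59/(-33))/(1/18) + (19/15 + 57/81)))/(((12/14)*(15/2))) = 862204/3942675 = 0.22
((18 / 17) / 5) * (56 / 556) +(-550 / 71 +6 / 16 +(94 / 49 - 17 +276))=83382125019 / 328835080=253.57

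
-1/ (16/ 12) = -3/ 4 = -0.75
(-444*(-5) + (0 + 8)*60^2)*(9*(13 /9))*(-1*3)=-1209780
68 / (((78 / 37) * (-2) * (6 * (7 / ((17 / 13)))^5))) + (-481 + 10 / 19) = -13330504287836893 / 27744469171146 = -480.47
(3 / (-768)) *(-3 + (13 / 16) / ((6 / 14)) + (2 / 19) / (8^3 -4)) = 127865 / 29650944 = 0.00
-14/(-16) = 7/8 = 0.88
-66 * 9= -594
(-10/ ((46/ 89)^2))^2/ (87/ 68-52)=-26665452425/ 965171609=-27.63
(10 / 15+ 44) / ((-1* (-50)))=67 / 75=0.89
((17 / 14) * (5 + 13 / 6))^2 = 534361 / 7056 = 75.73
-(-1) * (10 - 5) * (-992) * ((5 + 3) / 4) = -9920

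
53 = 53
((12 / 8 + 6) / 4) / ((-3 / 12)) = -15 / 2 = -7.50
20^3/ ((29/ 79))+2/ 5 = 3160058/ 145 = 21793.50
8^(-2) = 1/64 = 0.02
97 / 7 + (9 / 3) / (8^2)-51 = -16619 / 448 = -37.10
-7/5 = -1.40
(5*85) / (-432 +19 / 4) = -1700 / 1709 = -0.99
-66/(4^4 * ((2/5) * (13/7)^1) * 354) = -385/392704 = -0.00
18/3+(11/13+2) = 115/13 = 8.85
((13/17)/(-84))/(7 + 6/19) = -247/198492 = -0.00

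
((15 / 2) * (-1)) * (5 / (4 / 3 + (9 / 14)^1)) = -1575 / 83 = -18.98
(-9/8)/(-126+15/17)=51/5672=0.01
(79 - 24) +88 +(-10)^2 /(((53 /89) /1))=16479 /53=310.92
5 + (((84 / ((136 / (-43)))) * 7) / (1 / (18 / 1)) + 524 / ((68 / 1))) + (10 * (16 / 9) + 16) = -504889 / 153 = -3299.93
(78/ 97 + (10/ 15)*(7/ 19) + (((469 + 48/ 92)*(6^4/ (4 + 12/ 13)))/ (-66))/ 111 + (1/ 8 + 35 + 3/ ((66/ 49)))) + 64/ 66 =1552714071/ 69009292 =22.50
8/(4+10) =4/7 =0.57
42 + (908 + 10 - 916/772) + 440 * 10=1034251/193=5358.81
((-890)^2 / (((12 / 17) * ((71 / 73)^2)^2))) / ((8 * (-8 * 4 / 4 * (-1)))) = 95600548458425 / 4879042752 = 19594.12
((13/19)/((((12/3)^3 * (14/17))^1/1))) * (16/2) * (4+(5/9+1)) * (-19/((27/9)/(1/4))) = -0.91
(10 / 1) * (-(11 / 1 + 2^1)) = -130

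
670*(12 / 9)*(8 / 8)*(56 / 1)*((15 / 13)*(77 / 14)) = 4127200 / 13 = 317476.92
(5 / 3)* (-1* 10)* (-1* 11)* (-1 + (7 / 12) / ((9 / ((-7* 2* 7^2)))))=-675125 / 81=-8334.88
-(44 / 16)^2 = -121 / 16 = -7.56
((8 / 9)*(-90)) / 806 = -40 / 403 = -0.10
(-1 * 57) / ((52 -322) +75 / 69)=1311 / 6185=0.21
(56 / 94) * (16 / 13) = 448 / 611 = 0.73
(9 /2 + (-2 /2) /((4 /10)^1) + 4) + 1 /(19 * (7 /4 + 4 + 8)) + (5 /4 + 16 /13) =461053 /54340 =8.48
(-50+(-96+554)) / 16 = 51 / 2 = 25.50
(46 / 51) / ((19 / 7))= 322 / 969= 0.33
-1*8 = -8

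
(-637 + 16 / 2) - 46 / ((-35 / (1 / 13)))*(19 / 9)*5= -627.93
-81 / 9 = -9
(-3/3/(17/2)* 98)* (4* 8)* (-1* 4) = 25088/17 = 1475.76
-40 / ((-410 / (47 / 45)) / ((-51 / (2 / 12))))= -6392 / 205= -31.18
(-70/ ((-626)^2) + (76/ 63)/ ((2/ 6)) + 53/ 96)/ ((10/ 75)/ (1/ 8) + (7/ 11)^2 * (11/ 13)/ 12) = 196335673105/ 51554422808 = 3.81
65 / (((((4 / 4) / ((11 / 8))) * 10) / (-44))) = -1573 / 4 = -393.25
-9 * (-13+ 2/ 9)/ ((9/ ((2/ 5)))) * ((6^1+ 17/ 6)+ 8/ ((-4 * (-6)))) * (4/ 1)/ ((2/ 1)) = 2530/ 27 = 93.70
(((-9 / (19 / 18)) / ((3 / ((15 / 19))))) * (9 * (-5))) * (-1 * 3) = -109350 / 361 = -302.91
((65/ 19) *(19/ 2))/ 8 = 65/ 16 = 4.06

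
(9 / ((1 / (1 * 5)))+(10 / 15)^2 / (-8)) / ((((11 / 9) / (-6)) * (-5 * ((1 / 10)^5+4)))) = 11.03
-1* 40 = -40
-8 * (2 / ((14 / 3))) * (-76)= 1824 / 7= 260.57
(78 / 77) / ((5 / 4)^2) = 1248 / 1925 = 0.65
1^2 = 1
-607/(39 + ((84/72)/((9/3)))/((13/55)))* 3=-426114/9511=-44.80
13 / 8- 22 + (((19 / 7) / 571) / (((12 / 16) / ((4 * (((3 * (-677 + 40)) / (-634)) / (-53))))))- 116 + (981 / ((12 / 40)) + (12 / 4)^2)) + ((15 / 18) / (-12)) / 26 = 56437670172415 / 17958790512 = 3142.62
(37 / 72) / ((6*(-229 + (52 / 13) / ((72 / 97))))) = -37 / 96600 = -0.00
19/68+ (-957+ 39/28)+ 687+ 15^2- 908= -113208/119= -951.33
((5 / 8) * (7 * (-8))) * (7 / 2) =-245 / 2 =-122.50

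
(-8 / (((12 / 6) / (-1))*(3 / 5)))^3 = 8000 / 27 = 296.30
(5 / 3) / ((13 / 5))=25 / 39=0.64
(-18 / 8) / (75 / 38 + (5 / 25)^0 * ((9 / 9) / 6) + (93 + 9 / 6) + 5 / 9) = -1539 / 66482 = -0.02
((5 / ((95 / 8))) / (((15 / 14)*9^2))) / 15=0.00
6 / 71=0.08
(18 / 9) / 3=2 / 3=0.67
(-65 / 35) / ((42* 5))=-13 / 1470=-0.01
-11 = -11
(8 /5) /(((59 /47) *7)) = 376 /2065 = 0.18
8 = 8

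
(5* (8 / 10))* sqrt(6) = 4* sqrt(6) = 9.80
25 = 25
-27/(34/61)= -1647/34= -48.44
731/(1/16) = 11696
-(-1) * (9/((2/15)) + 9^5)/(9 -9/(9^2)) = 1064097/160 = 6650.61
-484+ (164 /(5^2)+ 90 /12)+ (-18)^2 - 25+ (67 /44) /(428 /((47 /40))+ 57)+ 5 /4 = -923895704 /5444725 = -169.69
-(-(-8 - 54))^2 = -3844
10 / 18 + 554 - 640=-769 / 9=-85.44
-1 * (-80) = 80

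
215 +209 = 424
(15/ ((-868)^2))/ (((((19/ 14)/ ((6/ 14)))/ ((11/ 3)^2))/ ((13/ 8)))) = 7865/ 57260224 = 0.00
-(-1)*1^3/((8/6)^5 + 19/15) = 1215/6659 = 0.18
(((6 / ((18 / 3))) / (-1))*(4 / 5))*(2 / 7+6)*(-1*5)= 176 / 7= 25.14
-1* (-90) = 90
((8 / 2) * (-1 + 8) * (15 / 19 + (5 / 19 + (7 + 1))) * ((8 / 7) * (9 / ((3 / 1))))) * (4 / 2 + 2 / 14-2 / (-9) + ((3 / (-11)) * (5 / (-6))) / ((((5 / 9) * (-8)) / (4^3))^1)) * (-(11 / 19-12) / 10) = -53661248 / 59565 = -900.89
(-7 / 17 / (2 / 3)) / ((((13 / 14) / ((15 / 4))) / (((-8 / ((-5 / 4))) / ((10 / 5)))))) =-1764 / 221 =-7.98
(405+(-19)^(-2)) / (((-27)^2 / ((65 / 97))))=9503390 / 25527393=0.37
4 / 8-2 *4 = -15 / 2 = -7.50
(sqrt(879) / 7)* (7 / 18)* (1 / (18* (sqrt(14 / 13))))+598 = sqrt(159978) / 4536+598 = 598.09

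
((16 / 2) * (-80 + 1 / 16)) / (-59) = 1279 / 118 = 10.84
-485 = -485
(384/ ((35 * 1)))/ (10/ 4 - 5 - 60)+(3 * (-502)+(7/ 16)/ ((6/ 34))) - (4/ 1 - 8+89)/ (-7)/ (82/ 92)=-12829525799/ 8610000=-1490.07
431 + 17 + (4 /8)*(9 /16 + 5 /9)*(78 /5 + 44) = 346549 /720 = 481.32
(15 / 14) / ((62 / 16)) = 60 / 217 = 0.28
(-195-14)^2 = 43681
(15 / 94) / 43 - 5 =-20195 / 4042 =-5.00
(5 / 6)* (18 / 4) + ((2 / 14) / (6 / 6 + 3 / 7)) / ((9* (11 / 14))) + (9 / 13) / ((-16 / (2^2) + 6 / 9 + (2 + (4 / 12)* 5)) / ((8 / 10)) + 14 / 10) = 11630101 / 2805660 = 4.15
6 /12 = 1 /2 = 0.50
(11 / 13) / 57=11 / 741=0.01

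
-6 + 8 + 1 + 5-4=4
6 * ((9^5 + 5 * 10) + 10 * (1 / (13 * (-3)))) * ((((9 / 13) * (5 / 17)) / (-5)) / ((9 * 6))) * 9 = -2406.74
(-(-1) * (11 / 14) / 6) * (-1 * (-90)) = 165 / 14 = 11.79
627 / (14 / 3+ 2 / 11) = 20691 / 160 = 129.32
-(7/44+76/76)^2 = -2601/1936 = -1.34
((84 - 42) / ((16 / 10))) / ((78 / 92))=805 / 26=30.96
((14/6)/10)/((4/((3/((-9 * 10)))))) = -7/3600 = -0.00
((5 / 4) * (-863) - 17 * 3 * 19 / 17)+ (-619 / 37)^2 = -4686723 / 5476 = -855.87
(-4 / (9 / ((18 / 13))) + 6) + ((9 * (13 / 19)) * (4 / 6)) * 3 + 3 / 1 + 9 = 7336 / 247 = 29.70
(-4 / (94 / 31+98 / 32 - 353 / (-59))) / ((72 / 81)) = -43896 / 117815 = -0.37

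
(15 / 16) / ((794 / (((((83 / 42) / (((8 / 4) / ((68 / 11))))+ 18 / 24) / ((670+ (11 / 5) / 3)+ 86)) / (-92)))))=-475275 / 4086139154944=-0.00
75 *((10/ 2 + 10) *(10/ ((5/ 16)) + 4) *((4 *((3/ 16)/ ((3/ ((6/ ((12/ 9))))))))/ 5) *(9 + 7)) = 145800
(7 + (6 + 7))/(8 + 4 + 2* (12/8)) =1.33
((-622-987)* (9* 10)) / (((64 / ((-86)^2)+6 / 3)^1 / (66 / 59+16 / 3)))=-16987484110 / 36521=-465142.91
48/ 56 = 0.86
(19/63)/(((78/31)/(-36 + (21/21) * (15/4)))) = -25327/6552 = -3.87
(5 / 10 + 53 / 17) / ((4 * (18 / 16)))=41 / 51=0.80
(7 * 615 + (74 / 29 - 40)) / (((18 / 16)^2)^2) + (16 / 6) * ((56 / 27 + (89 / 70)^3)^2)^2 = 275147745650050368442705361225069 / 79994624186329720875000000000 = 3439.58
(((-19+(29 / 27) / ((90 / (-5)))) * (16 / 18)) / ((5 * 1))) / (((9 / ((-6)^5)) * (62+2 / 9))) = 74104 / 1575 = 47.05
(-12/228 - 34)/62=-647/1178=-0.55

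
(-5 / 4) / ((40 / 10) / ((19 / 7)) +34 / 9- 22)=855 / 11456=0.07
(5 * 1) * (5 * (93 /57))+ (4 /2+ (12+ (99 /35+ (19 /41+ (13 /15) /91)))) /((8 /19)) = 53579363 /654360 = 81.88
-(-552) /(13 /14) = 7728 /13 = 594.46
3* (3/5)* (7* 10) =126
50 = 50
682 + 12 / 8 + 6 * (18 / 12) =1385 / 2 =692.50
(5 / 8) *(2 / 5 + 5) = 3.38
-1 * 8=-8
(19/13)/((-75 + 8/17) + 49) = -323/5642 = -0.06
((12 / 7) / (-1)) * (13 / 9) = -52 / 21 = -2.48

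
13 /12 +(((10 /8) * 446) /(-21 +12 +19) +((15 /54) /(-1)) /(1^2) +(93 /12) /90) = 6797 /120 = 56.64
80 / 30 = 8 / 3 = 2.67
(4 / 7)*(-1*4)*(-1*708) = 11328 / 7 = 1618.29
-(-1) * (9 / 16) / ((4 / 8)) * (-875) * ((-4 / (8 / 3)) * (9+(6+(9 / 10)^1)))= 751275 / 32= 23477.34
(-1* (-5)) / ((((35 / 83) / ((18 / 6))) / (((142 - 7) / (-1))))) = -33615 / 7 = -4802.14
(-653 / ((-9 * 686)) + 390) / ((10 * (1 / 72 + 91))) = 4817026 / 11238395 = 0.43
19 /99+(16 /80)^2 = 574 /2475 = 0.23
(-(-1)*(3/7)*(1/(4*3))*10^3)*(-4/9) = -1000/63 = -15.87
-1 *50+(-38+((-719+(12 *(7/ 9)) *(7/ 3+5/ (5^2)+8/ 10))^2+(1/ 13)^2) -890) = 6464125528/ 13689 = 472213.13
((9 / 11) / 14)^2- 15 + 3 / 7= -345495 / 23716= -14.57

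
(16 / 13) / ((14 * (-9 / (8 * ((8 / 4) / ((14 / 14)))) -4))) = -128 / 6643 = -0.02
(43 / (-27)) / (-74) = 43 / 1998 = 0.02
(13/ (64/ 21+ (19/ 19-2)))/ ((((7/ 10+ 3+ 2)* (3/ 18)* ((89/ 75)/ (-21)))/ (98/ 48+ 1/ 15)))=-249.34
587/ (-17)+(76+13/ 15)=10796/ 255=42.34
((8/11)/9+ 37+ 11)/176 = 595/2178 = 0.27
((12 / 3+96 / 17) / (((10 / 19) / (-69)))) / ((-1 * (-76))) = -16.64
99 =99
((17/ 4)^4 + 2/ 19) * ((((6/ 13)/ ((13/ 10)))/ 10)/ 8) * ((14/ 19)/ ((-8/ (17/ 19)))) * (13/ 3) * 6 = -566705727/ 182614016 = -3.10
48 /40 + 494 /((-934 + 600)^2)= 1.20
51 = 51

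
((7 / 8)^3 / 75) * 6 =343 / 6400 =0.05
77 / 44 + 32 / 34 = 183 / 68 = 2.69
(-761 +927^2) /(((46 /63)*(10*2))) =6761223 /115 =58793.24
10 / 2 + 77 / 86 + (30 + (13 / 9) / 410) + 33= 5466092 / 79335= 68.90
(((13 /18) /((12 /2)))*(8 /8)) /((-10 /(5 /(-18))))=13 /3888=0.00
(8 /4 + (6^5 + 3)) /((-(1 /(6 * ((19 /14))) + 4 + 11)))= -443517 /862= -514.52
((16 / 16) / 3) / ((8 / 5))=5 / 24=0.21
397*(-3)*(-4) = 4764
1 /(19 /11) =11 /19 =0.58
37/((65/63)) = 2331/65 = 35.86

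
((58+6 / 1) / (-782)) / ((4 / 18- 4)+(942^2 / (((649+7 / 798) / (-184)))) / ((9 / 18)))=10654128 / 65500860813605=0.00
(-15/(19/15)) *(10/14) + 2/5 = -5359/665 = -8.06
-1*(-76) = 76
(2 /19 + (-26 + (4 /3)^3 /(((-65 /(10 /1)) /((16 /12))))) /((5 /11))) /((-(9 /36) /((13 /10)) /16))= 37238272 /7695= 4839.28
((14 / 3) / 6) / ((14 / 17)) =17 / 18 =0.94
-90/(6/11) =-165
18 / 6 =3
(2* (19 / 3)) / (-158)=-19 / 237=-0.08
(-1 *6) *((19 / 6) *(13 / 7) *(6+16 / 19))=-1690 / 7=-241.43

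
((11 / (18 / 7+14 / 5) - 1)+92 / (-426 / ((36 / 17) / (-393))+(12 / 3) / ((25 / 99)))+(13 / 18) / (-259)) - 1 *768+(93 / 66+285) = -9158664393469615 / 19058924428236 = -480.54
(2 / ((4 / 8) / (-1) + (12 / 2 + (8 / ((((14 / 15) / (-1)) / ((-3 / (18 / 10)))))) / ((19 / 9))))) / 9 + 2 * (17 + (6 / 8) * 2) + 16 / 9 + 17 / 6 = 815017 / 19578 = 41.63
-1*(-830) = 830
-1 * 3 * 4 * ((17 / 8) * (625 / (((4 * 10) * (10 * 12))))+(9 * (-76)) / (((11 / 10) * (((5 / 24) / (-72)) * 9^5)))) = -5359411 / 114048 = -46.99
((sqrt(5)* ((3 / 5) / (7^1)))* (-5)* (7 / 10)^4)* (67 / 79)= -68943* sqrt(5) / 790000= -0.20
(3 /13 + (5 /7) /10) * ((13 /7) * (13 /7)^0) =55 /98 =0.56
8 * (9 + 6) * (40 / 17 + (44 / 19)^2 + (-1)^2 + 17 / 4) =9548550 / 6137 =1555.90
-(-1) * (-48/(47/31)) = -1488/47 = -31.66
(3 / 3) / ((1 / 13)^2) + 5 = 174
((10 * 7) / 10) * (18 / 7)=18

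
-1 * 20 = -20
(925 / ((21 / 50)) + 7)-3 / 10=463907 / 210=2209.08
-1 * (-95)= 95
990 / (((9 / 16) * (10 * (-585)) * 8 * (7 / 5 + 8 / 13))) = -22 / 1179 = -0.02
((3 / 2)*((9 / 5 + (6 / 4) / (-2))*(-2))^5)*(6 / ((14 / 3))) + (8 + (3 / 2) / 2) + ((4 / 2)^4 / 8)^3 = -62.01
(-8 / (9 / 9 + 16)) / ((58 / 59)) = -236 / 493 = -0.48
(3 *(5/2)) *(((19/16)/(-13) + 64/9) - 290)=-2648695/1248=-2122.35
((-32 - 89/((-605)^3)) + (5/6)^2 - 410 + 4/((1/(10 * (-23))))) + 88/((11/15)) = -9895718297671/7972024500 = -1241.31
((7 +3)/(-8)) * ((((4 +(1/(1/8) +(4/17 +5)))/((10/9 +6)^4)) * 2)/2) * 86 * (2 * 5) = -7.25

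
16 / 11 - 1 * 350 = -3834 / 11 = -348.55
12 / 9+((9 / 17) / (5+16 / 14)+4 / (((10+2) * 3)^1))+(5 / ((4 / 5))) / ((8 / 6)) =654545 / 105264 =6.22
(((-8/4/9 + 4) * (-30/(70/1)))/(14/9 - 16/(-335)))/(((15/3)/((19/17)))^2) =-72561/1438115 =-0.05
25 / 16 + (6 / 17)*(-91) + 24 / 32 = -8107 / 272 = -29.81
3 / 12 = 1 / 4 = 0.25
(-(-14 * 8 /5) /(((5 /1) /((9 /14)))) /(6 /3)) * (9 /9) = 36 /25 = 1.44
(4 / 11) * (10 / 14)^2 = 100 / 539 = 0.19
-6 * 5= -30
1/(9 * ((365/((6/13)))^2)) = 4/22515025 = 0.00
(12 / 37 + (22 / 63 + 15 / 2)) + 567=575.17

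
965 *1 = 965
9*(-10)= -90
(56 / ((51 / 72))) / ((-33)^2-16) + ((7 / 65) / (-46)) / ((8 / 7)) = 31254671 / 436324720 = 0.07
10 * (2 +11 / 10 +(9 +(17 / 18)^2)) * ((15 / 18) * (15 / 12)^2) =2630875 / 15552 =169.17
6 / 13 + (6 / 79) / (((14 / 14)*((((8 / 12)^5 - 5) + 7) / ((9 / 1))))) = 208059 / 265993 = 0.78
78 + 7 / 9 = 709 / 9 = 78.78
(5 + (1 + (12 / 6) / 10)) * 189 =5859 / 5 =1171.80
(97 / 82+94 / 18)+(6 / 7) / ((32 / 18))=142319 / 20664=6.89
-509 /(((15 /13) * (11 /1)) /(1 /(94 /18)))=-19851 /2585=-7.68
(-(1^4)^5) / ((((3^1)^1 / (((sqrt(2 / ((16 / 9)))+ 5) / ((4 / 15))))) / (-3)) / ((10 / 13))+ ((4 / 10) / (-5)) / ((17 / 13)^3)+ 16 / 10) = -19341009188025 / 28846460761438+ 70602389325 * sqrt(2) / 14423230380719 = -0.66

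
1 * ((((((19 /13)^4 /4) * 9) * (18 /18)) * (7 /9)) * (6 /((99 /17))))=15508199 /1885026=8.23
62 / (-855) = -62 / 855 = -0.07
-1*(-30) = 30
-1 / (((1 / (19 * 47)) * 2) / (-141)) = 125913 / 2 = 62956.50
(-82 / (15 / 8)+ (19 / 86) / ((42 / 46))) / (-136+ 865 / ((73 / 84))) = -9556357 / 188823320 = -0.05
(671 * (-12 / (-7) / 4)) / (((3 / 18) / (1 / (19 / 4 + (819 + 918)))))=0.99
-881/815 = -1.08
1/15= 0.07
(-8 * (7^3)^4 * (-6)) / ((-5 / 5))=-664381785648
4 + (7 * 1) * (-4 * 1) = -24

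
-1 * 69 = -69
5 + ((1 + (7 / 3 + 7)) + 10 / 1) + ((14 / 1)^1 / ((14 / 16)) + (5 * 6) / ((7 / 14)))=304 / 3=101.33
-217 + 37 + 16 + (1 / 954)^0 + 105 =-58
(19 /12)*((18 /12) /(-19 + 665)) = 1 /272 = 0.00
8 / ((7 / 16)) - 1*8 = 72 / 7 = 10.29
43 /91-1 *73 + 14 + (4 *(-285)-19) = -110795 /91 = -1217.53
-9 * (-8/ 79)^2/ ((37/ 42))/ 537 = -8064/ 41334143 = -0.00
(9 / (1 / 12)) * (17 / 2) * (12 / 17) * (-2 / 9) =-144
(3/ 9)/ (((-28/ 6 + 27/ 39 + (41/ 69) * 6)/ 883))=-264017/ 367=-719.39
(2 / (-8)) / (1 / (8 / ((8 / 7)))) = -7 / 4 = -1.75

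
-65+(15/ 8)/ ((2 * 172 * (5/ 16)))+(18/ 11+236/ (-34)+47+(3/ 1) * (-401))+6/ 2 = -39345815/ 32164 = -1223.29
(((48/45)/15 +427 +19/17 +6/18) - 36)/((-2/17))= -1501397/450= -3336.44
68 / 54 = 34 / 27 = 1.26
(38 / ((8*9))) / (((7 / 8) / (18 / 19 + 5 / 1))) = 226 / 63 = 3.59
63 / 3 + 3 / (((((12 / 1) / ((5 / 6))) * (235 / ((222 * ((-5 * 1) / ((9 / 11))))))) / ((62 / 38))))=612023 / 32148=19.04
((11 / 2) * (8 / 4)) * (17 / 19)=187 / 19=9.84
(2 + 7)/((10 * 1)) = 9/10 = 0.90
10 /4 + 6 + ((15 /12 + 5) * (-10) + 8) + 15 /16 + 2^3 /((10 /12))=-2837 /80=-35.46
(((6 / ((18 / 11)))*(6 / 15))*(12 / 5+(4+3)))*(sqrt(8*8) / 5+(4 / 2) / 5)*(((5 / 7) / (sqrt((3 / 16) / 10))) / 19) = 8272*sqrt(30) / 5985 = 7.57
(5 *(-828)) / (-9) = 460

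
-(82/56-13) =323/28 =11.54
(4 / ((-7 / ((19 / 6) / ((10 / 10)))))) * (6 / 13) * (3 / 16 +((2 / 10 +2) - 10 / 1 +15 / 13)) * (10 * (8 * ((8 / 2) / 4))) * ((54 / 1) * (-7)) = -27566568 / 169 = -163115.79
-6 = -6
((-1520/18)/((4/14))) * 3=-2660/3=-886.67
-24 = -24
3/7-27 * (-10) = 1893/7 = 270.43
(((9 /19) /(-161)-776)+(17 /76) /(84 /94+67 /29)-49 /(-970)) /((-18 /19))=2234178707179 /2727977560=818.99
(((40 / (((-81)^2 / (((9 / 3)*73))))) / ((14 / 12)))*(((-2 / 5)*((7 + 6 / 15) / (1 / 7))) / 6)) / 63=-43216 / 688905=-0.06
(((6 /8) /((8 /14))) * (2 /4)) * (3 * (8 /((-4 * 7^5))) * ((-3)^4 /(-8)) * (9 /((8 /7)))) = 6561 /351232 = 0.02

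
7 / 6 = 1.17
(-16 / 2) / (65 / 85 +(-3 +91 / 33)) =-4488 / 293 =-15.32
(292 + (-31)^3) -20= -29519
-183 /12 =-15.25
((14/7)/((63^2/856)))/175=0.00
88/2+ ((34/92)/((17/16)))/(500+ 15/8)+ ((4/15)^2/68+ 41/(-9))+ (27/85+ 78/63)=6758586224/164835825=41.00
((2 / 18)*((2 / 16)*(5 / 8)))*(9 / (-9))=-5 / 576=-0.01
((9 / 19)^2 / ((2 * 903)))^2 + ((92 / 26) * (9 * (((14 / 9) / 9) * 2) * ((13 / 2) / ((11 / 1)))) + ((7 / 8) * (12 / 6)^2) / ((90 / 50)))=39506934505837 / 4675656316716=8.45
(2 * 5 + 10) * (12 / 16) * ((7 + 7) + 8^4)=61650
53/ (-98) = -53/ 98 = -0.54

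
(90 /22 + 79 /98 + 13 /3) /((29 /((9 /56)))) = 89553 /1750672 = 0.05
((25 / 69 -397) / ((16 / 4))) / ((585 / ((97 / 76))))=-0.22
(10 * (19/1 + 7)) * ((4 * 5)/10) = 520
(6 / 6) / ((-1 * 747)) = -1 / 747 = -0.00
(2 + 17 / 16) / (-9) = -49 / 144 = -0.34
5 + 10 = 15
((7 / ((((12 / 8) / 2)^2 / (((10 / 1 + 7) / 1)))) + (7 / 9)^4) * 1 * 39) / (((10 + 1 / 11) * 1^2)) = 198829631 / 242757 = 819.05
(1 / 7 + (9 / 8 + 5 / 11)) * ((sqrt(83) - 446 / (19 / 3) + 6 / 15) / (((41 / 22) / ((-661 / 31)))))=1166296823 / 845215 - 701321 * sqrt(83) / 35588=1200.35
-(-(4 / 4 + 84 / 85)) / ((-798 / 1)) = -169 / 67830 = -0.00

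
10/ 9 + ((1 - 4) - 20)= -197/ 9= -21.89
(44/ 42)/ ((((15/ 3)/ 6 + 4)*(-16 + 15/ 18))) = -264/ 18473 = -0.01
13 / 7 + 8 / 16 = 33 / 14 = 2.36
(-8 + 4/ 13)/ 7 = -100/ 91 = -1.10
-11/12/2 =-11/24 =-0.46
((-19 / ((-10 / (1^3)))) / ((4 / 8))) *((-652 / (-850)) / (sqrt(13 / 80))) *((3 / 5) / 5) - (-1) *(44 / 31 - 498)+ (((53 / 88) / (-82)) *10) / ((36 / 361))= -2002461487 / 4026528+ 74328 *sqrt(65) / 690625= -496.45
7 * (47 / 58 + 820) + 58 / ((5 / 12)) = 1706613 / 290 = 5884.87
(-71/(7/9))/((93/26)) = -25.52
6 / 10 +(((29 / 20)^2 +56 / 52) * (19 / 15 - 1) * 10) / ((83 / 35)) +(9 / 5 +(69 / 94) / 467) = 707745066 / 118414855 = 5.98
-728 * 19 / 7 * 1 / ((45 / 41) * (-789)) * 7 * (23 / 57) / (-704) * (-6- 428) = 3.97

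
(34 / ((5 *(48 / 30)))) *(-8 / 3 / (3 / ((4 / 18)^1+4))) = -15.95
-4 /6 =-2 /3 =-0.67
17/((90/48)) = 136/15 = 9.07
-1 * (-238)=238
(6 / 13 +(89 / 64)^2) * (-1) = -127549 / 53248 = -2.40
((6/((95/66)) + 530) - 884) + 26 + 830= 48086/95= 506.17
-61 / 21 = -2.90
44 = 44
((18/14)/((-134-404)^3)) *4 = -9/272511526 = -0.00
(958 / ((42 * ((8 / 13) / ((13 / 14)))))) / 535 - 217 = -272974489 / 1258320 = -216.94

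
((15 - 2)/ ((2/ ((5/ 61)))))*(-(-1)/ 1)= 65/ 122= 0.53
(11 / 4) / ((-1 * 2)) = -11 / 8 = -1.38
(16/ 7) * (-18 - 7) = -400/ 7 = -57.14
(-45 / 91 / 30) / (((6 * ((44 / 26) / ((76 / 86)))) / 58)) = -551 / 6622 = -0.08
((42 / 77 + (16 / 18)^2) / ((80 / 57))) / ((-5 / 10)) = -2261 / 1188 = -1.90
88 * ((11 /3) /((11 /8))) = 704 /3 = 234.67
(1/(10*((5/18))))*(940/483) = 564/805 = 0.70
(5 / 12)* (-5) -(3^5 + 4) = -2989 / 12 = -249.08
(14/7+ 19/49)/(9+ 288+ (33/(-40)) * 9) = 40/4851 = 0.01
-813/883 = -0.92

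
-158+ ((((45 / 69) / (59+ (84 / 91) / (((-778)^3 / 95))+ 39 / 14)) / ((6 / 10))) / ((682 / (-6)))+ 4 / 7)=-572100726054094421 / 3634030077376391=-157.43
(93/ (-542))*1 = -93/ 542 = -0.17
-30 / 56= -15 / 28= -0.54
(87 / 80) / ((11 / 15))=261 / 176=1.48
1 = 1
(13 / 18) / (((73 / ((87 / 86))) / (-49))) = -18473 / 37668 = -0.49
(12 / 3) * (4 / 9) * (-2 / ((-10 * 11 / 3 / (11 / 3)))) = 16 / 45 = 0.36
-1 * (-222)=222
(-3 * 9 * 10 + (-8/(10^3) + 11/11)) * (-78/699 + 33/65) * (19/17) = -225454418/1893125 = -119.09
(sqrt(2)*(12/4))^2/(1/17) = 306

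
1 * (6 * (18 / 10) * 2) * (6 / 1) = 648 / 5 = 129.60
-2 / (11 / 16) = -32 / 11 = -2.91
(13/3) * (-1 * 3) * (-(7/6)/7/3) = 13/18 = 0.72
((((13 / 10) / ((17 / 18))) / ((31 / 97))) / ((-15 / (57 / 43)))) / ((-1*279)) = 23959 / 17562275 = 0.00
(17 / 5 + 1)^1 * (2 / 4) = 11 / 5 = 2.20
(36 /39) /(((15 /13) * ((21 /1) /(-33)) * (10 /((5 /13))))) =-22 /455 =-0.05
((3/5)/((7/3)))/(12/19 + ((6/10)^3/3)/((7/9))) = 1425/4013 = 0.36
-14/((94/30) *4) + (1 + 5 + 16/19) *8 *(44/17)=4267525/30362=140.55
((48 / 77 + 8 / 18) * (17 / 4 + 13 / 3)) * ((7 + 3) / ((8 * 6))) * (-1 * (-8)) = 95275 / 6237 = 15.28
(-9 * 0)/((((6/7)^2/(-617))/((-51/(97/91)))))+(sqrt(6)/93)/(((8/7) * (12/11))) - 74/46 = -37/23+77 * sqrt(6)/8928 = -1.59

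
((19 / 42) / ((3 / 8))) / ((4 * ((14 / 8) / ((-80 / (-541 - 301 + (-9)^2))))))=6080 / 335601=0.02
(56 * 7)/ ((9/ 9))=392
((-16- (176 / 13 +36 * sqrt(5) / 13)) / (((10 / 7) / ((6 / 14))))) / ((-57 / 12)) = 216 * sqrt(5) / 1235 +2304 / 1235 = 2.26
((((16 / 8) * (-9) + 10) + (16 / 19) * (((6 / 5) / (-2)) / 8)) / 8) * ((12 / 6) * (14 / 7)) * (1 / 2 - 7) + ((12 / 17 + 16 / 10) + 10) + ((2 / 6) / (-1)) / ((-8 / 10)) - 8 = 599381 / 19380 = 30.93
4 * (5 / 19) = 20 / 19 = 1.05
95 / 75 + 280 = 4219 / 15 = 281.27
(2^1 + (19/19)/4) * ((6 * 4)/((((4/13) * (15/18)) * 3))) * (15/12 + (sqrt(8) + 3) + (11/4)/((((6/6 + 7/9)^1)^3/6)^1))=702 * sqrt(2)/5 + 20664423/40960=703.06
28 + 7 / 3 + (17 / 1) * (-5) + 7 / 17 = -2767 / 51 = -54.25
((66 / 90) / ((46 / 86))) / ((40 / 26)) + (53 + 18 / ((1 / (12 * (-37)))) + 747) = -49618651 / 6900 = -7191.11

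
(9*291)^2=6859161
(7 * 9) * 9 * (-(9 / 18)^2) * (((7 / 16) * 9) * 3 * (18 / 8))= -964467 / 256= -3767.45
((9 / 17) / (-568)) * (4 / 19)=-9 / 45866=-0.00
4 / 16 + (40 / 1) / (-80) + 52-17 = 139 / 4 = 34.75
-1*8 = -8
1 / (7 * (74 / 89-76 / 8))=-178 / 10801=-0.02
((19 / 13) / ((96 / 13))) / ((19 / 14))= 0.15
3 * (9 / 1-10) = -3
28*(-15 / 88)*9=-945 / 22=-42.95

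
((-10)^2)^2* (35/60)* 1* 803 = 14052500/3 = 4684166.67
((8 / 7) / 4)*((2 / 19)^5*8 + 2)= 9904908 / 17332693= 0.57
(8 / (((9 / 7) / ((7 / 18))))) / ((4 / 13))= 637 / 81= 7.86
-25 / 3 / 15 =-5 / 9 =-0.56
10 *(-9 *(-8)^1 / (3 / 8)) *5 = 9600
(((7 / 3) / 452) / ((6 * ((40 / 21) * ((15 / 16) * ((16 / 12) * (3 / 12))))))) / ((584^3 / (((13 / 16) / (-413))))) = -91 / 6373973210726400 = -0.00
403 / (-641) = -403 / 641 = -0.63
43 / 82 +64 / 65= 8043 / 5330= 1.51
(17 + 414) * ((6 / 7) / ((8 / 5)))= 6465 / 28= 230.89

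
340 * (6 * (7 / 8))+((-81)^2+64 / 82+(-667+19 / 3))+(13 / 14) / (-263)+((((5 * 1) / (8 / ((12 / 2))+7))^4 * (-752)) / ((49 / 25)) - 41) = 601972713749 / 79255050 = 7595.39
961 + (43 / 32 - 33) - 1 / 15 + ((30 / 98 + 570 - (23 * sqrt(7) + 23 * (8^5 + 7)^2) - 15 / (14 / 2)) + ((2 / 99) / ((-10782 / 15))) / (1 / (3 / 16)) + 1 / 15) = -2297318901189196099 / 92983968 - 23 * sqrt(7) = -24706612938.35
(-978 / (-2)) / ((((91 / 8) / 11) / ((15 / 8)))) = 80685 / 91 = 886.65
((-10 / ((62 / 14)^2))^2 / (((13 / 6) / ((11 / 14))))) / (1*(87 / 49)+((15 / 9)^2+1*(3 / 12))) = 1996671600 / 101724914629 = 0.02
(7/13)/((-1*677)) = -7/8801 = -0.00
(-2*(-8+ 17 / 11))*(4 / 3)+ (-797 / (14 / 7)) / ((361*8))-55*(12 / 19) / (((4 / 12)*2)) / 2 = -1711373 / 190608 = -8.98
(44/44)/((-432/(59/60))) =-59/25920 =-0.00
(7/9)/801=7/7209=0.00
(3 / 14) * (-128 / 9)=-64 / 21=-3.05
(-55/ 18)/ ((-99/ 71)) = 355/ 162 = 2.19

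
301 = 301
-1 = -1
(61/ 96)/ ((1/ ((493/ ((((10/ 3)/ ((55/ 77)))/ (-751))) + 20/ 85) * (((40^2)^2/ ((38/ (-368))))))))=8477414019520000/ 6783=1249803039882.06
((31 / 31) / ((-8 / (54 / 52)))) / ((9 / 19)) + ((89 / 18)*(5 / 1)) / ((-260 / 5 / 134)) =-119773 / 1872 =-63.98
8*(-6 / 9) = -16 / 3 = -5.33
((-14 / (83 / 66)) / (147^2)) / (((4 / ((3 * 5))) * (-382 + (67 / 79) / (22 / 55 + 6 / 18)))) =47795 / 9421900957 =0.00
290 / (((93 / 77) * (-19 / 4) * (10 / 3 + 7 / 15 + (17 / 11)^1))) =-350900 / 37107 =-9.46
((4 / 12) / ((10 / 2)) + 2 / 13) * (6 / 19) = 86 / 1235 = 0.07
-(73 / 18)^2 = -5329 / 324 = -16.45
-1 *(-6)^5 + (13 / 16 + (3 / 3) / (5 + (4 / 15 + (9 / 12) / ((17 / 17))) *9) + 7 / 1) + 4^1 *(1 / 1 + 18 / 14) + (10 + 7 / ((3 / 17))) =745745963 / 95088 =7842.69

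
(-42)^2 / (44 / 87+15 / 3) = 320.39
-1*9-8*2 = -25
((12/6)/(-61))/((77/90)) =-180/4697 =-0.04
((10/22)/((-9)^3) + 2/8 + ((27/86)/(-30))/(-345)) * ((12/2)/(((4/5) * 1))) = 49449833/26435970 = 1.87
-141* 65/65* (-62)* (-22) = -192324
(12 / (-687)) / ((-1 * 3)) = 4 / 687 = 0.01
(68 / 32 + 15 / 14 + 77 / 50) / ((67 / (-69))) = -457539 / 93800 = -4.88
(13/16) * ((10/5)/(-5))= -13/40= -0.32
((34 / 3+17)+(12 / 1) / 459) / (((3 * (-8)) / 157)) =-681223 / 3672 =-185.52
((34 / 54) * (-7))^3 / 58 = -1685159 / 1141614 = -1.48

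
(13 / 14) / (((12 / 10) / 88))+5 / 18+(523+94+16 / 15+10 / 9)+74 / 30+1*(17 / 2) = 220033 / 315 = 698.52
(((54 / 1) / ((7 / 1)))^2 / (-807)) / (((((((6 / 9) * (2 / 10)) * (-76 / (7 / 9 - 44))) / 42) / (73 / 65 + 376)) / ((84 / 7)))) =-27805684212 / 465101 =-59784.18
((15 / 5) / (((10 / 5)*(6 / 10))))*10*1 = 25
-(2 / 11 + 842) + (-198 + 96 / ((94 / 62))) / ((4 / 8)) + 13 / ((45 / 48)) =-8512484 / 7755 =-1097.68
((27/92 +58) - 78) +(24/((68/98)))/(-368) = -7742/391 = -19.80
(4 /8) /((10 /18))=9 /10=0.90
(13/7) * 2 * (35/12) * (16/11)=520/33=15.76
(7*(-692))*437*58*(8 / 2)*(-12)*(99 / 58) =10059166656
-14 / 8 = -1.75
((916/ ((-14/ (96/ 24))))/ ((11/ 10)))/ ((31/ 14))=-36640/ 341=-107.45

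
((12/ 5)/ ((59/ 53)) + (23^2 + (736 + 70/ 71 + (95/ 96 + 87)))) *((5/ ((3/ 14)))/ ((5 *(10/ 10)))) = 19087604137/ 3016080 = 6328.61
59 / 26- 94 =-2385 / 26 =-91.73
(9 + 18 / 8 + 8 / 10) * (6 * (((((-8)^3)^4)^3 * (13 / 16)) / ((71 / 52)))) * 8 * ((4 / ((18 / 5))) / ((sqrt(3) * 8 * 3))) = 3304329042988515538787790390512582656 * sqrt(3) / 1917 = 2985532492113486590291537000000000.00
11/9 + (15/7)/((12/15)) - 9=-1285/252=-5.10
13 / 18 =0.72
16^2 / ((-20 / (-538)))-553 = 31667 / 5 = 6333.40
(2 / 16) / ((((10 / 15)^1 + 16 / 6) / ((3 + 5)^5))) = 6144 / 5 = 1228.80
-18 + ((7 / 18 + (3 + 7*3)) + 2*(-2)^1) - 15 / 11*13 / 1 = -15.34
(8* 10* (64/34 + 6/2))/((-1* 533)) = -6640/9061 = -0.73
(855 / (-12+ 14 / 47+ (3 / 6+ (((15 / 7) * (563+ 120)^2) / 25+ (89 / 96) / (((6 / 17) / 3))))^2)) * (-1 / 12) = -151224192000 / 3394748932894504727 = -0.00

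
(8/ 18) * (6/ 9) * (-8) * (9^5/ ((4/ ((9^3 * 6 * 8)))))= -1224440064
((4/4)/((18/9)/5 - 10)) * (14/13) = -35/312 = -0.11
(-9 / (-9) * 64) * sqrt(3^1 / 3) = 64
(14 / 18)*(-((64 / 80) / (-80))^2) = -7 / 90000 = -0.00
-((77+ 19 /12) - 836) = 9089 /12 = 757.42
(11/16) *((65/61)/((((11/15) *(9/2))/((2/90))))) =65/13176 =0.00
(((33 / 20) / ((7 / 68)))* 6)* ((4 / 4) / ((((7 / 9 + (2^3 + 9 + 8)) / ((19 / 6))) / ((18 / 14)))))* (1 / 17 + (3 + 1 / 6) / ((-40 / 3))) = -12341241 / 4547200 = -2.71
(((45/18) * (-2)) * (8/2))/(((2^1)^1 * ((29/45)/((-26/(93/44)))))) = 171600/899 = 190.88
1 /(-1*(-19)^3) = 1 /6859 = 0.00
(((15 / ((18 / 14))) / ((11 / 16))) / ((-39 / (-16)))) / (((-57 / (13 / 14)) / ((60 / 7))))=-12800 / 13167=-0.97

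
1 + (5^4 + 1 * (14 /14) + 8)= 635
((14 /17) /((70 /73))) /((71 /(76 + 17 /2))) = 12337 /12070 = 1.02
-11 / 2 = -5.50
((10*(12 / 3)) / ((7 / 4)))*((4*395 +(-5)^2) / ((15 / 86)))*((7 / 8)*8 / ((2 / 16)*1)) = 11778560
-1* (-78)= 78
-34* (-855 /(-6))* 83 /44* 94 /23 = -18900345 /506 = -37352.46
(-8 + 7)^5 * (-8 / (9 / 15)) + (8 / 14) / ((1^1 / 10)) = 400 / 21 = 19.05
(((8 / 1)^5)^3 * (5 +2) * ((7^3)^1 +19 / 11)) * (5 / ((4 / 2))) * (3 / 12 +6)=14592718323843072000 / 11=1326610756713006545.45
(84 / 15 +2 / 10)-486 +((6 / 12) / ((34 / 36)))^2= -693484 / 1445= -479.92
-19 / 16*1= -1.19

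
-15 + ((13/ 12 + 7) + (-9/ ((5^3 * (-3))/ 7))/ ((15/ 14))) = -50699/ 7500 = -6.76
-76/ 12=-6.33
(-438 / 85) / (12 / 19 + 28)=-0.18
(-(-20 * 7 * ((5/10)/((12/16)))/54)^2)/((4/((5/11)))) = -24500/72171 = -0.34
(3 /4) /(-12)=-1 /16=-0.06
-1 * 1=-1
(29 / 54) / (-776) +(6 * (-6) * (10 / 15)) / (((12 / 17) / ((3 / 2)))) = -2137133 / 41904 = -51.00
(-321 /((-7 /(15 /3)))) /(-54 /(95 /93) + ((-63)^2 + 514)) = 152475 /2946041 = 0.05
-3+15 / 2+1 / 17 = 155 / 34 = 4.56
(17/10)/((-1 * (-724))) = 0.00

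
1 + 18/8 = 13/4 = 3.25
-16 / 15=-1.07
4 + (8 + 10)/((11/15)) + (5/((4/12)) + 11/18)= 44.16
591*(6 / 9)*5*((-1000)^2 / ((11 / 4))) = 7880000000 / 11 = 716363636.36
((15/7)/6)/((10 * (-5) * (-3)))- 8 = -3359/420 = -8.00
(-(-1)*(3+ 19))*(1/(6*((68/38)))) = 209/102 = 2.05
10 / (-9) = -10 / 9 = -1.11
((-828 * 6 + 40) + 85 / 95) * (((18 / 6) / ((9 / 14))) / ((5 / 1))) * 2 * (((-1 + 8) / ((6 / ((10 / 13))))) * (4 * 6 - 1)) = -189840.94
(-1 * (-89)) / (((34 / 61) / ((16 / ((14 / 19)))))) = 412604 / 119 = 3467.26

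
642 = 642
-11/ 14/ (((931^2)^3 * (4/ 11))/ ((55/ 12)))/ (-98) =6655/ 42883817056696069398336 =0.00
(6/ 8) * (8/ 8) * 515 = 1545/ 4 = 386.25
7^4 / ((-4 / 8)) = -4802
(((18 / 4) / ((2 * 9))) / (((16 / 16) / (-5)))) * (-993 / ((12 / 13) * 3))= 21515 / 48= 448.23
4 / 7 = 0.57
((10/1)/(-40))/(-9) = 1/36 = 0.03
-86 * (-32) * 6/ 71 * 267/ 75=1469568/ 1775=827.93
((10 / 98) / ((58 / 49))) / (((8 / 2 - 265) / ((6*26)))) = -130 / 2523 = -0.05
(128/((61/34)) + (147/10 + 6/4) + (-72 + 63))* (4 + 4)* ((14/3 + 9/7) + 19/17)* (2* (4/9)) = 3869756416/979965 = 3948.87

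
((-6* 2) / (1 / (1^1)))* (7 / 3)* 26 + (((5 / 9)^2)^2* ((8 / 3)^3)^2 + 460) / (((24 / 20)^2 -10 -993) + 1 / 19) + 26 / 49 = -20290402348684471 / 27872852289849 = -727.96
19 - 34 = -15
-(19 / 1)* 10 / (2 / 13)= -1235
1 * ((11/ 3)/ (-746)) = -11/ 2238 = -0.00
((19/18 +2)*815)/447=5.57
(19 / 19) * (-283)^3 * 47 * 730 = -777642565970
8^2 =64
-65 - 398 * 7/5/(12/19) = -28417/30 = -947.23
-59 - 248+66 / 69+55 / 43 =-304.76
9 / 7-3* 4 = -75 / 7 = -10.71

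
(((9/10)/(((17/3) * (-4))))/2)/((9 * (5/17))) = -3/400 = -0.01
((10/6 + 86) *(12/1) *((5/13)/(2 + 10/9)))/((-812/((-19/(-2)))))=-224865/147784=-1.52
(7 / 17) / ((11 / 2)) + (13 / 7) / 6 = 3019 / 7854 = 0.38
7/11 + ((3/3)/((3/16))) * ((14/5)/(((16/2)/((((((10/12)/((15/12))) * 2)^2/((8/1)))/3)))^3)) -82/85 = -36254777/110421630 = -0.33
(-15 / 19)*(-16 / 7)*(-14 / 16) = -30 / 19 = -1.58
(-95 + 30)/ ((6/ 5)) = -325/ 6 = -54.17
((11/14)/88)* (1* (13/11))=13/1232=0.01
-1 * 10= -10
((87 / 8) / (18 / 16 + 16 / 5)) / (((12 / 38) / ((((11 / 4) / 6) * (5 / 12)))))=1.52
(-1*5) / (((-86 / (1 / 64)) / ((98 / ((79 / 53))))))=12985 / 217408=0.06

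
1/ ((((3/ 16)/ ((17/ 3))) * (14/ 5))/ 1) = 680/ 63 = 10.79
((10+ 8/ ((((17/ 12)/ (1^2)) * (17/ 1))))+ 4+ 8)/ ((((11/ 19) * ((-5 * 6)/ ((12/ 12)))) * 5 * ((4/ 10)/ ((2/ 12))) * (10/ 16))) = -0.17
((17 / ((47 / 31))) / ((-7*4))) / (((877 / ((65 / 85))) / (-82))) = 16523 / 577066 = 0.03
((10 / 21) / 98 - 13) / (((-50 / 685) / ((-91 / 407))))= -11907766 / 299145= -39.81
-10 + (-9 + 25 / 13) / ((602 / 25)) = -10.29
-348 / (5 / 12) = -4176 / 5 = -835.20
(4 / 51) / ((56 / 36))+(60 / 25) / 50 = 1464 / 14875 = 0.10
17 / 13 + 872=11353 / 13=873.31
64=64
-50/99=-0.51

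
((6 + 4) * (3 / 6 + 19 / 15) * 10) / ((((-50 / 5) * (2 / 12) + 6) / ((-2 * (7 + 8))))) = -15900 / 13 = -1223.08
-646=-646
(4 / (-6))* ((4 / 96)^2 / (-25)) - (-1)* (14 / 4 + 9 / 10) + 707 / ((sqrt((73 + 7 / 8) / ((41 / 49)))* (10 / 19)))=95041 / 21600 + 1919* sqrt(48462) / 2955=147.36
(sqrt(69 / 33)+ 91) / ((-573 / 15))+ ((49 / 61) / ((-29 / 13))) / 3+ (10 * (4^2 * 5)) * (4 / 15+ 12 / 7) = 11226858656 / 7095459 - 5 * sqrt(253) / 2101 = 1582.22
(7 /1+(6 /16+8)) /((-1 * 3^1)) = -41 /8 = -5.12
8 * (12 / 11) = 96 / 11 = 8.73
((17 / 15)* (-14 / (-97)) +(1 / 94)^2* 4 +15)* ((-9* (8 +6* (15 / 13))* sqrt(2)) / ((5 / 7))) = -2047022124* sqrt(2) / 717925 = -4032.35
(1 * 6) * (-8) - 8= -56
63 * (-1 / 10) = -63 / 10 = -6.30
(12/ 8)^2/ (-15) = -3/ 20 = -0.15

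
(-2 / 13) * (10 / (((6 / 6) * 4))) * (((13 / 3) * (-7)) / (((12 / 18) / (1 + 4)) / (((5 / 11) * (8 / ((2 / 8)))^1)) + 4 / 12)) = 14000 / 411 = 34.06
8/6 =4/3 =1.33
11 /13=0.85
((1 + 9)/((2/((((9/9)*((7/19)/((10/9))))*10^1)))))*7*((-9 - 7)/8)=-232.11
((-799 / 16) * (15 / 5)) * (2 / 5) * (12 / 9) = -799 / 10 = -79.90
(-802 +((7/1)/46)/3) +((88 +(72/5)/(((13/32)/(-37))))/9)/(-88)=-800.40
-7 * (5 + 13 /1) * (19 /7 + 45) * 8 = -48096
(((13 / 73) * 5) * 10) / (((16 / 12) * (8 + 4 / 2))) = 195 / 292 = 0.67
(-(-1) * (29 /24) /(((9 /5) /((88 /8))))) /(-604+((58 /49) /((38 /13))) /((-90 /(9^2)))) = -7424725 /607676364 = -0.01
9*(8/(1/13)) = 936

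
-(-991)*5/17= 4955/17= 291.47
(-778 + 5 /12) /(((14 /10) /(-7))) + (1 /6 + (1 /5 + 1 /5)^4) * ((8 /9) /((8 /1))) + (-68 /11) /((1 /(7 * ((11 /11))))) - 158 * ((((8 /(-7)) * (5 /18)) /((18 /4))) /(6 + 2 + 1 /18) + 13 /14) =3699.33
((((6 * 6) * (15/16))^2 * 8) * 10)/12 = 30375/4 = 7593.75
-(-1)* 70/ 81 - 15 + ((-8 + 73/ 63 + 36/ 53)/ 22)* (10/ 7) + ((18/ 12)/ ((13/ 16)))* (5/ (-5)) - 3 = -583033571/ 30081051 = -19.38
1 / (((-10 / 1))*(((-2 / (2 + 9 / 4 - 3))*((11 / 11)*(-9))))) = -1 / 144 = -0.01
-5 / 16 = -0.31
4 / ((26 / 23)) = 46 / 13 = 3.54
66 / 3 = 22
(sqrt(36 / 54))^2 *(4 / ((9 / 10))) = 80 / 27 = 2.96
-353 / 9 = -39.22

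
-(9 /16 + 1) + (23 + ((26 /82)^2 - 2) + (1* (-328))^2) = 2894104759 /26896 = 107603.54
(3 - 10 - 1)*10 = -80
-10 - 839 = -849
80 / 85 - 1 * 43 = -715 / 17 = -42.06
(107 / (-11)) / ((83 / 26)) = -2782 / 913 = -3.05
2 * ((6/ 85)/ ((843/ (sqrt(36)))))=24/ 23885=0.00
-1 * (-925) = 925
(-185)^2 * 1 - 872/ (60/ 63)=166547/ 5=33309.40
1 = 1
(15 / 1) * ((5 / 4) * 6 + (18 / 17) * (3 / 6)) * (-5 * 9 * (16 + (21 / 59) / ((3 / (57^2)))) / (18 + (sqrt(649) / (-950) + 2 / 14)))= -120110.86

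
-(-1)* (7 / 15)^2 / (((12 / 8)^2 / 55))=2156 / 405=5.32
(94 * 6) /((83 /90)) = 50760 /83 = 611.57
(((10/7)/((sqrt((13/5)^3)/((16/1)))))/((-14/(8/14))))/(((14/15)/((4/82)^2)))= -48000 * sqrt(65)/682097689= -0.00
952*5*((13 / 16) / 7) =1105 / 2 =552.50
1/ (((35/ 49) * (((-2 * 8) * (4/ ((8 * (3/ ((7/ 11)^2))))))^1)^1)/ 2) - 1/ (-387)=-140341/ 54180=-2.59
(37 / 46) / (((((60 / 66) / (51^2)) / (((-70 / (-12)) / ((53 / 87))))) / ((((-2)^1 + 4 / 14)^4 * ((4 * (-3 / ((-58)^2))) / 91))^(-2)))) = 806208525175445891407909 / 4193181499392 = 192266546366.37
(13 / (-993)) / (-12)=13 / 11916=0.00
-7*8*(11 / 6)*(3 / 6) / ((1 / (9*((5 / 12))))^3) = -86625 / 32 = -2707.03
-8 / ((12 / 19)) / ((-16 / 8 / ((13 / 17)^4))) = 542659 / 250563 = 2.17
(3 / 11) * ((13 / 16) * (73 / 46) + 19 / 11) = 73269 / 89056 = 0.82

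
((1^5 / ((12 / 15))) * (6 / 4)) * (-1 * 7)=-105 / 8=-13.12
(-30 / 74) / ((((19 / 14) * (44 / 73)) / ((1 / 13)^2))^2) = -3916815 / 184640810068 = -0.00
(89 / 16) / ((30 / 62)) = 2759 / 240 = 11.50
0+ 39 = 39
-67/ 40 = -1.68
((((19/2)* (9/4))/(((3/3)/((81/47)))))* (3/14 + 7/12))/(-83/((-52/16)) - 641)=-0.05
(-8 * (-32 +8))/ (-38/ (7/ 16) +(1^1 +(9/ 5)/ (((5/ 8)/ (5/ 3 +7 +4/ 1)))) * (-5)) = -0.70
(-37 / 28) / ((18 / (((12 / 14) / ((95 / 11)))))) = -407 / 55860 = -0.01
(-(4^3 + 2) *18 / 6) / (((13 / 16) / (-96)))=23394.46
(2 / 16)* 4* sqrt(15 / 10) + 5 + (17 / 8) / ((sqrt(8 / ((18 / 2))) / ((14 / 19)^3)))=6.51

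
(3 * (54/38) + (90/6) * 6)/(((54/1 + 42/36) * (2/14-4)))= -2786/6289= -0.44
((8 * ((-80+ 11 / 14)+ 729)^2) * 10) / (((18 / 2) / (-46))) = -76134976280 / 441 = -172641669.57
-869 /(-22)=79 /2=39.50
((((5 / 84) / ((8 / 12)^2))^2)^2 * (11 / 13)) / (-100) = -22275 / 8182300672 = -0.00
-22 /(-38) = 11 /19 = 0.58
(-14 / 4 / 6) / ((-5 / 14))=49 / 30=1.63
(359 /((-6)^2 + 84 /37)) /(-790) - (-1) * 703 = 786390637 /1118640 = 702.99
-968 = -968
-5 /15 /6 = -1 /18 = -0.06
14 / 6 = 7 / 3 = 2.33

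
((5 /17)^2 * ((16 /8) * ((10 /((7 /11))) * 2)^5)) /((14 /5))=64420400000000 /34000561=1894686.38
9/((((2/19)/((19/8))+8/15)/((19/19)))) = 48735/3128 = 15.58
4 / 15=0.27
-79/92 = -0.86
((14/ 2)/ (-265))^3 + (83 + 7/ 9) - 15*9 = -8579040212/ 167486625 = -51.22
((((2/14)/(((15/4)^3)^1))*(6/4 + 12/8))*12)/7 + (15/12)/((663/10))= 88759/2707250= 0.03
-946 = -946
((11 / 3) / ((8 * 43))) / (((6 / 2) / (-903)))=-77 / 24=-3.21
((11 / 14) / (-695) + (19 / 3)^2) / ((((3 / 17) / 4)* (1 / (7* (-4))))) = -25456.47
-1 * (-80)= 80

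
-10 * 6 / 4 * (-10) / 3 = 50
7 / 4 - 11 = -37 / 4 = -9.25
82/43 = 1.91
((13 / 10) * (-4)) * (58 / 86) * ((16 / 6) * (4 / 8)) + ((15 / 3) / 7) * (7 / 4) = -8839 / 2580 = -3.43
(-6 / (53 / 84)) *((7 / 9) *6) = -2352 / 53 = -44.38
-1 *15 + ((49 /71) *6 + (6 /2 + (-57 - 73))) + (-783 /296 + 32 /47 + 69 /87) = -139.03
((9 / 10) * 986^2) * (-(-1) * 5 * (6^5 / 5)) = 34019082432 / 5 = 6803816486.40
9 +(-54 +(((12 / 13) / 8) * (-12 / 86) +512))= 261044 / 559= 466.98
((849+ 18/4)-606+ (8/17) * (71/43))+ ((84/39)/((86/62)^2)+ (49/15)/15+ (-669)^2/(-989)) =-858231458659/4229310150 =-202.92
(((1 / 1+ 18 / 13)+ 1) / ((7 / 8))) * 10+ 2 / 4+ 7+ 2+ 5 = 9679 / 182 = 53.18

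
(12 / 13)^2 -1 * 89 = -14897 / 169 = -88.15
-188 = -188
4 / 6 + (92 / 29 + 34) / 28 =347 / 174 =1.99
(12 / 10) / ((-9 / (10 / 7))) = -4 / 21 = -0.19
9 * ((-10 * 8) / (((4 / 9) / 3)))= -4860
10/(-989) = -10/989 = -0.01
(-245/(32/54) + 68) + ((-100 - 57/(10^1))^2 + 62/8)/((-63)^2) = -342.62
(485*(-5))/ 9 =-2425/ 9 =-269.44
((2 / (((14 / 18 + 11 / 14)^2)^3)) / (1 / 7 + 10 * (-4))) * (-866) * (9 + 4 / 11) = 555218481070487808 / 19932039353412989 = 27.86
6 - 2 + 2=6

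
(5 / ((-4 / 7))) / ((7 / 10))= -12.50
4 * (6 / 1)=24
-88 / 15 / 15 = -88 / 225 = -0.39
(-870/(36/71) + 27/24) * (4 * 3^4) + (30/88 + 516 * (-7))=-24603795/44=-559177.16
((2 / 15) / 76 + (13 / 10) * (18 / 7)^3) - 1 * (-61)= 83.11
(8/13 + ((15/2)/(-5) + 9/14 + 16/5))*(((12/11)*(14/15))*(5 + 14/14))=64608/3575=18.07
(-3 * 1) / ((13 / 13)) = -3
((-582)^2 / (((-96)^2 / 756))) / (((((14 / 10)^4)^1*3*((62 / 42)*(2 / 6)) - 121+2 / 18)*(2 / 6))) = -30008829375 / 41478464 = -723.48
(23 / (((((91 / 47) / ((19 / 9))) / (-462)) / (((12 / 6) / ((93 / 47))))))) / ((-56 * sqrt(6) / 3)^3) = 10618663 * sqrt(6) / 212319744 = 0.12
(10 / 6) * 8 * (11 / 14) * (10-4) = 440 / 7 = 62.86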